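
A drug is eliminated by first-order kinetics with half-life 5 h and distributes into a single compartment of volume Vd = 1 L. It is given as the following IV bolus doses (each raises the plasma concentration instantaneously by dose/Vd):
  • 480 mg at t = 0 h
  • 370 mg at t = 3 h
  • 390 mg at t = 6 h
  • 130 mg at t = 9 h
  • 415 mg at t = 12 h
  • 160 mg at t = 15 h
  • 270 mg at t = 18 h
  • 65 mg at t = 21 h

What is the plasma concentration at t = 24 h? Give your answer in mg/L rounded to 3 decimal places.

k = ln 2 / 5 = 0.13863 per h
Dose 1 (480 mg at t=0 h): 480·exp(−0.13863·24) = 17.230 mg/L
Dose 2 (370 mg at t=3 h): 370·exp(−0.13863·21) = 20.131 mg/L
Dose 3 (390 mg at t=6 h): 390·exp(−0.13863·18) = 32.163 mg/L
Dose 4 (130 mg at t=9 h): 130·exp(−0.13863·15) = 16.250 mg/L
Dose 5 (415 mg at t=12 h): 415·exp(−0.13863·12) = 78.628 mg/L
Dose 6 (160 mg at t=15 h): 160·exp(−0.13863·9) = 45.948 mg/L
Dose 7 (270 mg at t=18 h): 270·exp(−0.13863·6) = 117.524 mg/L
Dose 8 (65 mg at t=21 h): 65·exp(−0.13863·3) = 42.884 mg/L
C(24) = 17.230 + 20.131 + 32.163 + 16.250 + 78.628 + 45.948 + 117.524 + 42.884 = 370.759 mg/L

370.759 mg/L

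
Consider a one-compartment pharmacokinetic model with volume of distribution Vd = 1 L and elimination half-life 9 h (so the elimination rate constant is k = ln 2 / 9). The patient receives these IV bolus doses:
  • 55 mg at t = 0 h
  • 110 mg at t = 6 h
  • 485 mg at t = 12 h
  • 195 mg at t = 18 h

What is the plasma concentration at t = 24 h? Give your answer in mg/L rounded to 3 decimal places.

k = ln 2 / 9 = 0.07702 per h
Dose 1 (55 mg at t=0 h): 55·exp(−0.07702·24) = 8.662 mg/L
Dose 2 (110 mg at t=6 h): 110·exp(−0.07702·18) = 27.500 mg/L
Dose 3 (485 mg at t=12 h): 485·exp(−0.07702·12) = 192.472 mg/L
Dose 4 (195 mg at t=18 h): 195·exp(−0.07702·6) = 122.842 mg/L
C(24) = 8.662 + 27.500 + 192.472 + 122.842 = 351.477 mg/L

351.477 mg/L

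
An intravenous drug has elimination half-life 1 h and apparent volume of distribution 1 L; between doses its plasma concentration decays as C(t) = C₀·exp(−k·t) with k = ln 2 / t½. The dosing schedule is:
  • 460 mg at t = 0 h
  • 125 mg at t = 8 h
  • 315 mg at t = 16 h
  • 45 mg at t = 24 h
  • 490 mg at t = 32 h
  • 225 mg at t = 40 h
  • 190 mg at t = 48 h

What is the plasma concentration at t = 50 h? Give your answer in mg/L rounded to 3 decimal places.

47.722 mg/L

k = ln 2 / 1 = 0.69315 per h
Dose 1 (460 mg at t=0 h): 460·exp(−0.69315·50) = 0.000 mg/L
Dose 2 (125 mg at t=8 h): 125·exp(−0.69315·42) = 0.000 mg/L
Dose 3 (315 mg at t=16 h): 315·exp(−0.69315·34) = 0.000 mg/L
Dose 4 (45 mg at t=24 h): 45·exp(−0.69315·26) = 0.000 mg/L
Dose 5 (490 mg at t=32 h): 490·exp(−0.69315·18) = 0.002 mg/L
Dose 6 (225 mg at t=40 h): 225·exp(−0.69315·10) = 0.220 mg/L
Dose 7 (190 mg at t=48 h): 190·exp(−0.69315·2) = 47.500 mg/L
C(50) = 0.000 + 0.000 + 0.000 + 0.000 + 0.002 + 0.220 + 47.500 = 47.722 mg/L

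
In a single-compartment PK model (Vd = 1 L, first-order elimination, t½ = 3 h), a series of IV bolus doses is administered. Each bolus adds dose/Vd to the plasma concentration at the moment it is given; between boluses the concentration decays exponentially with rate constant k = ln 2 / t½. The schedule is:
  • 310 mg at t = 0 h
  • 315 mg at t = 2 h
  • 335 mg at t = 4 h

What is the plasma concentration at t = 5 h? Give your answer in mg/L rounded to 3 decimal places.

k = ln 2 / 3 = 0.23105 per h
Dose 1 (310 mg at t=0 h): 310·exp(−0.23105·5) = 97.644 mg/L
Dose 2 (315 mg at t=2 h): 315·exp(−0.23105·3) = 157.500 mg/L
Dose 3 (335 mg at t=4 h): 335·exp(−0.23105·1) = 265.890 mg/L
C(5) = 97.644 + 157.500 + 265.890 = 521.034 mg/L

521.034 mg/L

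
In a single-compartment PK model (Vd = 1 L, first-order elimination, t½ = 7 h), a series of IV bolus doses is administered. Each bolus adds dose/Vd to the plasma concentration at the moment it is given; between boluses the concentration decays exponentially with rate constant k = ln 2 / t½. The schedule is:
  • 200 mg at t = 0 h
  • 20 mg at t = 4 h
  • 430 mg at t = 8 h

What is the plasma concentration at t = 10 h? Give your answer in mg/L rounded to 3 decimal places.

k = ln 2 / 7 = 0.09902 per h
Dose 1 (200 mg at t=0 h): 200·exp(−0.09902·10) = 74.300 mg/L
Dose 2 (20 mg at t=4 h): 20·exp(−0.09902·6) = 11.041 mg/L
Dose 3 (430 mg at t=8 h): 430·exp(−0.09902·2) = 352.744 mg/L
C(10) = 74.300 + 11.041 + 352.744 = 438.085 mg/L

438.085 mg/L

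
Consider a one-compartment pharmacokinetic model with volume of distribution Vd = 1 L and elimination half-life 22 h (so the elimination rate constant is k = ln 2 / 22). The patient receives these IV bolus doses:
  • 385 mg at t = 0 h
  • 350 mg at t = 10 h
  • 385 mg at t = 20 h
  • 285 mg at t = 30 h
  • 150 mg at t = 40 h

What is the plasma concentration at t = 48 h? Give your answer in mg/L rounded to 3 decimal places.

k = ln 2 / 22 = 0.03151 per h
Dose 1 (385 mg at t=0 h): 385·exp(−0.03151·48) = 84.853 mg/L
Dose 2 (350 mg at t=10 h): 350·exp(−0.03151·38) = 105.708 mg/L
Dose 3 (385 mg at t=20 h): 385·exp(−0.03151·28) = 159.343 mg/L
Dose 4 (285 mg at t=30 h): 285·exp(−0.03151·18) = 161.640 mg/L
Dose 5 (150 mg at t=40 h): 150·exp(−0.03151·8) = 116.580 mg/L
C(48) = 84.853 + 105.708 + 159.343 + 161.640 + 116.580 = 628.123 mg/L

628.123 mg/L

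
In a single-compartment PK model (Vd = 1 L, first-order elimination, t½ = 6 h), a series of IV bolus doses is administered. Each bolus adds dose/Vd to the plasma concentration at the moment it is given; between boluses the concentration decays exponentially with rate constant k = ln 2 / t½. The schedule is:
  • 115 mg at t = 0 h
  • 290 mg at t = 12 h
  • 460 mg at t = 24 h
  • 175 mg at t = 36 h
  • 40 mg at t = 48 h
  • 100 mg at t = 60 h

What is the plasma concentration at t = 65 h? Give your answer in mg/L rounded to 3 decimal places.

72.607 mg/L

k = ln 2 / 6 = 0.11552 per h
Dose 1 (115 mg at t=0 h): 115·exp(−0.11552·65) = 0.063 mg/L
Dose 2 (290 mg at t=12 h): 290·exp(−0.11552·53) = 0.636 mg/L
Dose 3 (460 mg at t=24 h): 460·exp(−0.11552·41) = 4.034 mg/L
Dose 4 (175 mg at t=36 h): 175·exp(−0.11552·29) = 6.138 mg/L
Dose 5 (40 mg at t=48 h): 40·exp(−0.11552·17) = 5.612 mg/L
Dose 6 (100 mg at t=60 h): 100·exp(−0.11552·5) = 56.123 mg/L
C(65) = 0.063 + 0.636 + 4.034 + 6.138 + 5.612 + 56.123 = 72.607 mg/L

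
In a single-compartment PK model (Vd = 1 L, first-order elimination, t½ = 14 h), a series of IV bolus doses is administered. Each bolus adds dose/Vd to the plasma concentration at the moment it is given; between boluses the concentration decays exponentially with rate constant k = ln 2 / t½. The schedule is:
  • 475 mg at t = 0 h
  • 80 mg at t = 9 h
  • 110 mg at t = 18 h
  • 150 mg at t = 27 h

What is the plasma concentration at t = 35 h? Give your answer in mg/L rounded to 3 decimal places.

k = ln 2 / 14 = 0.04951 per h
Dose 1 (475 mg at t=0 h): 475·exp(−0.04951·35) = 83.969 mg/L
Dose 2 (80 mg at t=9 h): 80·exp(−0.04951·26) = 22.082 mg/L
Dose 3 (110 mg at t=18 h): 110·exp(−0.04951·17) = 47.409 mg/L
Dose 4 (150 mg at t=27 h): 150·exp(−0.04951·8) = 100.943 mg/L
C(35) = 83.969 + 22.082 + 47.409 + 100.943 = 254.402 mg/L

254.402 mg/L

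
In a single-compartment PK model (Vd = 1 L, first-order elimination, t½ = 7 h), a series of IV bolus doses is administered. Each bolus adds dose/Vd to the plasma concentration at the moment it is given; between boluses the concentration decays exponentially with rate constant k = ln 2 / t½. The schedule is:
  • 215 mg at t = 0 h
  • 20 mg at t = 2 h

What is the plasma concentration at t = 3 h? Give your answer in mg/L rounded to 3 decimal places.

k = ln 2 / 7 = 0.09902 per h
Dose 1 (215 mg at t=0 h): 215·exp(−0.09902·3) = 159.744 mg/L
Dose 2 (20 mg at t=2 h): 20·exp(−0.09902·1) = 18.114 mg/L
C(3) = 159.744 + 18.114 = 177.859 mg/L

177.859 mg/L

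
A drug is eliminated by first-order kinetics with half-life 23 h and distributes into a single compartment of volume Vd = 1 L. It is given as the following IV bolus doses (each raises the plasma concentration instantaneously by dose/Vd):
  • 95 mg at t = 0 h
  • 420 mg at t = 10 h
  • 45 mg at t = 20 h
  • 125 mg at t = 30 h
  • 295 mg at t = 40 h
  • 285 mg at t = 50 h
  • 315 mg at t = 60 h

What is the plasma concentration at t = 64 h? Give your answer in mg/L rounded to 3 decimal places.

k = ln 2 / 23 = 0.03014 per h
Dose 1 (95 mg at t=0 h): 95·exp(−0.03014·64) = 13.806 mg/L
Dose 2 (420 mg at t=10 h): 420·exp(−0.03014·54) = 82.506 mg/L
Dose 3 (45 mg at t=20 h): 45·exp(−0.03014·44) = 11.949 mg/L
Dose 4 (125 mg at t=30 h): 125·exp(−0.03014·34) = 44.865 mg/L
Dose 5 (295 mg at t=40 h): 295·exp(−0.03014·24) = 143.121 mg/L
Dose 6 (285 mg at t=50 h): 285·exp(−0.03014·14) = 186.900 mg/L
Dose 7 (315 mg at t=60 h): 315·exp(−0.03014·4) = 279.227 mg/L
C(64) = 13.806 + 82.506 + 11.949 + 44.865 + 143.121 + 186.900 + 279.227 = 762.374 mg/L

762.374 mg/L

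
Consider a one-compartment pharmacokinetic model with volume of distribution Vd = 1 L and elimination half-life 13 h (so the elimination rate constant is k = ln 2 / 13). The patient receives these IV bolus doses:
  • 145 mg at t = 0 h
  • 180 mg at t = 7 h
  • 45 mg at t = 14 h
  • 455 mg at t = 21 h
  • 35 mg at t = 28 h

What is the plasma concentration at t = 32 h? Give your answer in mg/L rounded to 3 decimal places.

k = ln 2 / 13 = 0.05332 per h
Dose 1 (145 mg at t=0 h): 145·exp(−0.05332·32) = 26.325 mg/L
Dose 2 (180 mg at t=7 h): 180·exp(−0.05332·25) = 47.464 mg/L
Dose 3 (45 mg at t=14 h): 45·exp(−0.05332·18) = 17.235 mg/L
Dose 4 (455 mg at t=21 h): 455·exp(−0.05332·11) = 253.101 mg/L
Dose 5 (35 mg at t=28 h): 35·exp(−0.05332·4) = 28.278 mg/L
C(32) = 26.325 + 47.464 + 17.235 + 253.101 + 28.278 = 372.403 mg/L

372.403 mg/L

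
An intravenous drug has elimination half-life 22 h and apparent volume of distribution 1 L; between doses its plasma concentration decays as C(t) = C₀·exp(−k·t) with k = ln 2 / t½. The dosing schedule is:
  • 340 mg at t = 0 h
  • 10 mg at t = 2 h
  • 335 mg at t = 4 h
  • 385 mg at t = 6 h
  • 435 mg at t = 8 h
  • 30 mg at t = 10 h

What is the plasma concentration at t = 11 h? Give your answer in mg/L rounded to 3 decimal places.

k = ln 2 / 22 = 0.03151 per h
Dose 1 (340 mg at t=0 h): 340·exp(−0.03151·11) = 240.416 mg/L
Dose 2 (10 mg at t=2 h): 10·exp(−0.03151·9) = 7.531 mg/L
Dose 3 (335 mg at t=4 h): 335·exp(−0.03151·7) = 268.697 mg/L
Dose 4 (385 mg at t=6 h): 385·exp(−0.03151·5) = 328.886 mg/L
Dose 5 (435 mg at t=8 h): 435·exp(−0.03151·3) = 395.767 mg/L
Dose 6 (30 mg at t=10 h): 30·exp(−0.03151·1) = 29.070 mg/L
C(11) = 240.416 + 7.531 + 268.697 + 328.886 + 395.767 + 29.070 = 1270.366 mg/L

1270.366 mg/L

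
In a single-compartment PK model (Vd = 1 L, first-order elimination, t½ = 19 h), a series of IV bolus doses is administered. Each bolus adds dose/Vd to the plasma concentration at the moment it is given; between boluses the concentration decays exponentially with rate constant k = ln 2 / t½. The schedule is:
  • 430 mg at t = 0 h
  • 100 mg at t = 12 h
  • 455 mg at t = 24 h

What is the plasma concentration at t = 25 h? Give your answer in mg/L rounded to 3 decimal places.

673.668 mg/L

k = ln 2 / 19 = 0.03648 per h
Dose 1 (430 mg at t=0 h): 430·exp(−0.03648·25) = 172.733 mg/L
Dose 2 (100 mg at t=12 h): 100·exp(−0.03648·13) = 62.235 mg/L
Dose 3 (455 mg at t=24 h): 455·exp(−0.03648·1) = 438.700 mg/L
C(25) = 172.733 + 62.235 + 438.700 = 673.668 mg/L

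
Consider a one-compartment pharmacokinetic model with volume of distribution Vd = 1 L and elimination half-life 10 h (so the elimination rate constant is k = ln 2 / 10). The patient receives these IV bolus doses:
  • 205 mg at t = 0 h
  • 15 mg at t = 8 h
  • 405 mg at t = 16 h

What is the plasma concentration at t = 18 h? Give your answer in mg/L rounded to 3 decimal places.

k = ln 2 / 10 = 0.06931 per h
Dose 1 (205 mg at t=0 h): 205·exp(−0.06931·18) = 58.871 mg/L
Dose 2 (15 mg at t=8 h): 15·exp(−0.06931·10) = 7.500 mg/L
Dose 3 (405 mg at t=16 h): 405·exp(−0.06931·2) = 352.573 mg/L
C(18) = 58.871 + 7.500 + 352.573 = 418.944 mg/L

418.944 mg/L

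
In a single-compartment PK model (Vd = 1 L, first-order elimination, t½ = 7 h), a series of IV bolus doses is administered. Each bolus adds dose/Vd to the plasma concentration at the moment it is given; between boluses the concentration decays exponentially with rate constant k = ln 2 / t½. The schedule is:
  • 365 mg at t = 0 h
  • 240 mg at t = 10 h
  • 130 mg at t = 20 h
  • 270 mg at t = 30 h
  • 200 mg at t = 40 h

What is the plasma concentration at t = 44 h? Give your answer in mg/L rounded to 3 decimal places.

k = ln 2 / 7 = 0.09902 per h
Dose 1 (365 mg at t=0 h): 365·exp(−0.09902·44) = 4.678 mg/L
Dose 2 (240 mg at t=10 h): 240·exp(−0.09902·34) = 8.281 mg/L
Dose 3 (130 mg at t=20 h): 130·exp(−0.09902·24) = 12.074 mg/L
Dose 4 (270 mg at t=30 h): 270·exp(−0.09902·14) = 67.500 mg/L
Dose 5 (200 mg at t=40 h): 200·exp(−0.09902·4) = 134.590 mg/L
C(44) = 4.678 + 8.281 + 12.074 + 67.500 + 134.590 = 227.123 mg/L

227.123 mg/L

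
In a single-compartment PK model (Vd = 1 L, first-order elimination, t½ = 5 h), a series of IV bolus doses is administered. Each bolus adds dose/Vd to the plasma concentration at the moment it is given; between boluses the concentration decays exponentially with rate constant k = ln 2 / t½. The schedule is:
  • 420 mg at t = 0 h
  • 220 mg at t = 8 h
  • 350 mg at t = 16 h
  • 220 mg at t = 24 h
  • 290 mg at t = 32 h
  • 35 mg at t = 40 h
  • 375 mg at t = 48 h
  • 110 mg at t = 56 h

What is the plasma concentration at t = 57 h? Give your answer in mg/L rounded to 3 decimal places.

k = ln 2 / 5 = 0.13863 per h
Dose 1 (420 mg at t=0 h): 420·exp(−0.13863·57) = 0.155 mg/L
Dose 2 (220 mg at t=8 h): 220·exp(−0.13863·49) = 0.247 mg/L
Dose 3 (350 mg at t=16 h): 350·exp(−0.13863·41) = 1.190 mg/L
Dose 4 (220 mg at t=24 h): 220·exp(−0.13863·33) = 2.268 mg/L
Dose 5 (290 mg at t=32 h): 290·exp(−0.13863·25) = 9.063 mg/L
Dose 6 (35 mg at t=40 h): 35·exp(−0.13863·17) = 3.316 mg/L
Dose 7 (375 mg at t=48 h): 375·exp(−0.13863·9) = 107.690 mg/L
Dose 8 (110 mg at t=56 h): 110·exp(−0.13863·1) = 95.761 mg/L
C(57) = 0.155 + 0.247 + 1.190 + 2.268 + 9.063 + 3.316 + 107.690 + 95.761 = 219.689 mg/L

219.689 mg/L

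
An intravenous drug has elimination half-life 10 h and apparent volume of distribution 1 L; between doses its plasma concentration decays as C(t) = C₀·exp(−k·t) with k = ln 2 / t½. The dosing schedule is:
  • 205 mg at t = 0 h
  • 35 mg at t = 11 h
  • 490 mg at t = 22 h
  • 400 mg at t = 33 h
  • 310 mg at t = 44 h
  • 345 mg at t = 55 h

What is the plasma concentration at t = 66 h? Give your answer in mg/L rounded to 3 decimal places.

295.125 mg/L

k = ln 2 / 10 = 0.06931 per h
Dose 1 (205 mg at t=0 h): 205·exp(−0.06931·66) = 2.113 mg/L
Dose 2 (35 mg at t=11 h): 35·exp(−0.06931·55) = 0.773 mg/L
Dose 3 (490 mg at t=22 h): 490·exp(−0.06931·44) = 23.209 mg/L
Dose 4 (400 mg at t=33 h): 400·exp(−0.06931·33) = 40.613 mg/L
Dose 5 (310 mg at t=44 h): 310·exp(−0.06931·22) = 67.468 mg/L
Dose 6 (345 mg at t=55 h): 345·exp(−0.06931·11) = 160.948 mg/L
C(66) = 2.113 + 0.773 + 23.209 + 40.613 + 67.468 + 160.948 = 295.125 mg/L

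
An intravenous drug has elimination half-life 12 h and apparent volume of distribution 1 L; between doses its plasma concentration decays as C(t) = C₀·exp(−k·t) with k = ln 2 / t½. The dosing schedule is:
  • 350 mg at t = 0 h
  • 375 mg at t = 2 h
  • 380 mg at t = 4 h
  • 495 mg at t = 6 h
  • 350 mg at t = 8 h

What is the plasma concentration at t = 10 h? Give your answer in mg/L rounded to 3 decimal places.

k = ln 2 / 12 = 0.05776 per h
Dose 1 (350 mg at t=0 h): 350·exp(−0.05776·10) = 196.431 mg/L
Dose 2 (375 mg at t=2 h): 375·exp(−0.05776·8) = 236.235 mg/L
Dose 3 (380 mg at t=4 h): 380·exp(−0.05776·6) = 268.701 mg/L
Dose 4 (495 mg at t=6 h): 495·exp(−0.05776·4) = 392.882 mg/L
Dose 5 (350 mg at t=8 h): 350·exp(−0.05776·2) = 311.815 mg/L
C(10) = 196.431 + 236.235 + 268.701 + 392.882 + 311.815 = 1406.063 mg/L

1406.063 mg/L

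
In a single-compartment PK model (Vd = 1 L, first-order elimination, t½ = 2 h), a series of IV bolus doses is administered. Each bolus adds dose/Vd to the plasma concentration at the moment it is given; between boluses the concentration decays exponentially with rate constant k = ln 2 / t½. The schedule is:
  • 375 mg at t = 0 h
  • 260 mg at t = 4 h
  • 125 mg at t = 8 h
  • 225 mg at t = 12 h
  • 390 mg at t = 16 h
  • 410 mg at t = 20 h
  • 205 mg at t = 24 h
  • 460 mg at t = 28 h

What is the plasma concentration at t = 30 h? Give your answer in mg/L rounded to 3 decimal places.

k = ln 2 / 2 = 0.34657 per h
Dose 1 (375 mg at t=0 h): 375·exp(−0.34657·30) = 0.011 mg/L
Dose 2 (260 mg at t=4 h): 260·exp(−0.34657·26) = 0.032 mg/L
Dose 3 (125 mg at t=8 h): 125·exp(−0.34657·22) = 0.061 mg/L
Dose 4 (225 mg at t=12 h): 225·exp(−0.34657·18) = 0.439 mg/L
Dose 5 (390 mg at t=16 h): 390·exp(−0.34657·14) = 3.047 mg/L
Dose 6 (410 mg at t=20 h): 410·exp(−0.34657·10) = 12.812 mg/L
Dose 7 (205 mg at t=24 h): 205·exp(−0.34657·6) = 25.625 mg/L
Dose 8 (460 mg at t=28 h): 460·exp(−0.34657·2) = 230.000 mg/L
C(30) = 0.011 + 0.032 + 0.061 + 0.439 + 3.047 + 12.812 + 25.625 + 230.000 = 272.028 mg/L

272.028 mg/L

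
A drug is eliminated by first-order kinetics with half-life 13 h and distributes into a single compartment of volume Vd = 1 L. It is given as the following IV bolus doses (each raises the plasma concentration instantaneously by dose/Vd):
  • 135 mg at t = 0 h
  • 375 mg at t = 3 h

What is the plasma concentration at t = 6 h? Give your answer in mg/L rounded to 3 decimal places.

417.606 mg/L

k = ln 2 / 13 = 0.05332 per h
Dose 1 (135 mg at t=0 h): 135·exp(−0.05332·6) = 98.039 mg/L
Dose 2 (375 mg at t=3 h): 375·exp(−0.05332·3) = 319.568 mg/L
C(6) = 98.039 + 319.568 = 417.606 mg/L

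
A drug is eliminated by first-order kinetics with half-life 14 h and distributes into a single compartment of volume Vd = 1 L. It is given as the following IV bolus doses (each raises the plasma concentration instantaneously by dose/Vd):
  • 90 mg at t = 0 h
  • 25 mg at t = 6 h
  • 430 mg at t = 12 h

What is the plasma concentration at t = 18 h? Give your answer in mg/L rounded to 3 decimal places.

370.205 mg/L

k = ln 2 / 14 = 0.04951 per h
Dose 1 (90 mg at t=0 h): 90·exp(−0.04951·18) = 36.915 mg/L
Dose 2 (25 mg at t=6 h): 25·exp(−0.04951·12) = 13.801 mg/L
Dose 3 (430 mg at t=12 h): 430·exp(−0.04951·6) = 319.489 mg/L
C(18) = 36.915 + 13.801 + 319.489 = 370.205 mg/L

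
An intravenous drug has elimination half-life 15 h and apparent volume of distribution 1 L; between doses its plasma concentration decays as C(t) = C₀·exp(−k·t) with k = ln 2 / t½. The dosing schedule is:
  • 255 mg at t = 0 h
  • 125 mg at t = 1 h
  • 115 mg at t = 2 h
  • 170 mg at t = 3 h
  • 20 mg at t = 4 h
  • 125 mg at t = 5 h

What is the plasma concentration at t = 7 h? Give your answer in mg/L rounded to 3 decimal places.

643.221 mg/L

k = ln 2 / 15 = 0.04621 per h
Dose 1 (255 mg at t=0 h): 255·exp(−0.04621·7) = 184.527 mg/L
Dose 2 (125 mg at t=1 h): 125·exp(−0.04621·6) = 94.732 mg/L
Dose 3 (115 mg at t=2 h): 115·exp(−0.04621·5) = 91.276 mg/L
Dose 4 (170 mg at t=3 h): 170·exp(−0.04621·4) = 141.310 mg/L
Dose 5 (20 mg at t=4 h): 20·exp(−0.04621·3) = 17.411 mg/L
Dose 6 (125 mg at t=5 h): 125·exp(−0.04621·2) = 113.965 mg/L
C(7) = 184.527 + 94.732 + 91.276 + 141.310 + 17.411 + 113.965 = 643.221 mg/L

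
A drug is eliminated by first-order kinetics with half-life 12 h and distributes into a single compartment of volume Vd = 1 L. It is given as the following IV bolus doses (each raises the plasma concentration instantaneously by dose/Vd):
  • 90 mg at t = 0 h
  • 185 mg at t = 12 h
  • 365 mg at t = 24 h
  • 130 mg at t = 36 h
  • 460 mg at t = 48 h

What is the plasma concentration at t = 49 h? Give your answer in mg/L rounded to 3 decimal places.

k = ln 2 / 12 = 0.05776 per h
Dose 1 (90 mg at t=0 h): 90·exp(−0.05776·49) = 5.309 mg/L
Dose 2 (185 mg at t=12 h): 185·exp(−0.05776·37) = 21.827 mg/L
Dose 3 (365 mg at t=24 h): 365·exp(−0.05776·25) = 86.129 mg/L
Dose 4 (130 mg at t=36 h): 130·exp(−0.05776·13) = 61.352 mg/L
Dose 5 (460 mg at t=48 h): 460·exp(−0.05776·1) = 434.182 mg/L
C(49) = 5.309 + 21.827 + 86.129 + 61.352 + 434.182 = 608.799 mg/L

608.799 mg/L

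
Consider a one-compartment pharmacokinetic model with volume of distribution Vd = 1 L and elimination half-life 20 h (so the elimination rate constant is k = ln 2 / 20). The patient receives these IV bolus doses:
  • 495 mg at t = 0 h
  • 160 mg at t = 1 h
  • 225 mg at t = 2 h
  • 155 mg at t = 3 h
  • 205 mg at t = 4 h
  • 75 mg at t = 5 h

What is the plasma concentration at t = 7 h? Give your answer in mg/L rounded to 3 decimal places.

k = ln 2 / 20 = 0.03466 per h
Dose 1 (495 mg at t=0 h): 495·exp(−0.03466·7) = 388.369 mg/L
Dose 2 (160 mg at t=1 h): 160·exp(−0.03466·6) = 129.960 mg/L
Dose 3 (225 mg at t=2 h): 225·exp(−0.03466·5) = 189.202 mg/L
Dose 4 (155 mg at t=3 h): 155·exp(−0.03466·4) = 134.935 mg/L
Dose 5 (205 mg at t=4 h): 205·exp(−0.03466·3) = 184.756 mg/L
Dose 6 (75 mg at t=5 h): 75·exp(−0.03466·2) = 69.977 mg/L
C(7) = 388.369 + 129.960 + 189.202 + 134.935 + 184.756 + 69.977 = 1097.200 mg/L

1097.200 mg/L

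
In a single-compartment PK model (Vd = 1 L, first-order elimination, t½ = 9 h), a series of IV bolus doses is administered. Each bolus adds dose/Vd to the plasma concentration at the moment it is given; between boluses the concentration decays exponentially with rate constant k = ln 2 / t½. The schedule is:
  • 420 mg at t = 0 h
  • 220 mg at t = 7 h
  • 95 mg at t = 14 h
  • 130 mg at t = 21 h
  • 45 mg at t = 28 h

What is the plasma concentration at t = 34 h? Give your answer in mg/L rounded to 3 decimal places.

154.596 mg/L

k = ln 2 / 9 = 0.07702 per h
Dose 1 (420 mg at t=0 h): 420·exp(−0.07702·34) = 30.621 mg/L
Dose 2 (220 mg at t=7 h): 220·exp(−0.07702·27) = 27.500 mg/L
Dose 3 (95 mg at t=14 h): 95·exp(−0.07702·20) = 20.360 mg/L
Dose 4 (130 mg at t=21 h): 130·exp(−0.07702·13) = 47.766 mg/L
Dose 5 (45 mg at t=28 h): 45·exp(−0.07702·6) = 28.348 mg/L
C(34) = 30.621 + 27.500 + 20.360 + 47.766 + 28.348 = 154.596 mg/L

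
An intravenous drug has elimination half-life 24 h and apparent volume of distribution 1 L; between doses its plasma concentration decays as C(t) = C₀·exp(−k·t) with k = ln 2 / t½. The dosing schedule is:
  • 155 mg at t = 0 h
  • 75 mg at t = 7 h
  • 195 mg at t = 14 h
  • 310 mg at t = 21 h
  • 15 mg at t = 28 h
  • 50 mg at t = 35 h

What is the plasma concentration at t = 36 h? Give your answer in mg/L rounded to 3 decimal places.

452.048 mg/L

k = ln 2 / 24 = 0.02888 per h
Dose 1 (155 mg at t=0 h): 155·exp(−0.02888·36) = 54.801 mg/L
Dose 2 (75 mg at t=7 h): 75·exp(−0.02888·29) = 32.458 mg/L
Dose 3 (195 mg at t=14 h): 195·exp(−0.02888·22) = 103.298 mg/L
Dose 4 (310 mg at t=21 h): 310·exp(−0.02888·15) = 201.010 mg/L
Dose 5 (15 mg at t=28 h): 15·exp(−0.02888·8) = 11.906 mg/L
Dose 6 (50 mg at t=35 h): 50·exp(−0.02888·1) = 48.577 mg/L
C(36) = 54.801 + 32.458 + 103.298 + 201.010 + 11.906 + 48.577 = 452.048 mg/L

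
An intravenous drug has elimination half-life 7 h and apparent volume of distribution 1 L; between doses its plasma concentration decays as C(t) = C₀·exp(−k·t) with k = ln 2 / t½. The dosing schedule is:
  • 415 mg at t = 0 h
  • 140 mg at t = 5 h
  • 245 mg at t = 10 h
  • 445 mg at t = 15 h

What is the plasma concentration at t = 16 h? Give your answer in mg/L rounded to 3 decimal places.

k = ln 2 / 7 = 0.09902 per h
Dose 1 (415 mg at t=0 h): 415·exp(−0.09902·16) = 85.110 mg/L
Dose 2 (140 mg at t=5 h): 140·exp(−0.09902·11) = 47.107 mg/L
Dose 3 (245 mg at t=10 h): 245·exp(−0.09902·6) = 135.251 mg/L
Dose 4 (445 mg at t=15 h): 445·exp(−0.09902·1) = 403.047 mg/L
C(16) = 85.110 + 47.107 + 135.251 + 403.047 = 670.514 mg/L

670.514 mg/L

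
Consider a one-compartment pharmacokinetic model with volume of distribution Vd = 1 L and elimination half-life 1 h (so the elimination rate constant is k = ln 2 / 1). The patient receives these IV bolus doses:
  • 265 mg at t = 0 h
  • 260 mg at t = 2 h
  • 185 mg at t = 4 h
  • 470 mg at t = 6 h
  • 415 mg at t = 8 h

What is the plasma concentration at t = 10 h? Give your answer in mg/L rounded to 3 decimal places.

137.290 mg/L

k = ln 2 / 1 = 0.69315 per h
Dose 1 (265 mg at t=0 h): 265·exp(−0.69315·10) = 0.259 mg/L
Dose 2 (260 mg at t=2 h): 260·exp(−0.69315·8) = 1.016 mg/L
Dose 3 (185 mg at t=4 h): 185·exp(−0.69315·6) = 2.891 mg/L
Dose 4 (470 mg at t=6 h): 470·exp(−0.69315·4) = 29.375 mg/L
Dose 5 (415 mg at t=8 h): 415·exp(−0.69315·2) = 103.750 mg/L
C(10) = 0.259 + 1.016 + 2.891 + 29.375 + 103.750 = 137.290 mg/L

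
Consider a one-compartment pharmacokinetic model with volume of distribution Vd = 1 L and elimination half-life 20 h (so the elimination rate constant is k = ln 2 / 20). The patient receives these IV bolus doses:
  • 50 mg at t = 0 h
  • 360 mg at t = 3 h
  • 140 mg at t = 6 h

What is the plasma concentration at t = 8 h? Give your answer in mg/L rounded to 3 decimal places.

471.240 mg/L

k = ln 2 / 20 = 0.03466 per h
Dose 1 (50 mg at t=0 h): 50·exp(−0.03466·8) = 37.893 mg/L
Dose 2 (360 mg at t=3 h): 360·exp(−0.03466·5) = 302.723 mg/L
Dose 3 (140 mg at t=6 h): 140·exp(−0.03466·2) = 130.625 mg/L
C(8) = 37.893 + 302.723 + 130.625 = 471.240 mg/L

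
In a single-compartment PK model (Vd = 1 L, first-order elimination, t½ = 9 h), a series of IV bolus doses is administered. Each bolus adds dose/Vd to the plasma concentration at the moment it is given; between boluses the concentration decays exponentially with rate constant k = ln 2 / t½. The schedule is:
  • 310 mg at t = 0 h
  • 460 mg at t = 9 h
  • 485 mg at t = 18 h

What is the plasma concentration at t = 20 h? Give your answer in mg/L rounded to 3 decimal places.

679.366 mg/L

k = ln 2 / 9 = 0.07702 per h
Dose 1 (310 mg at t=0 h): 310·exp(−0.07702·20) = 66.436 mg/L
Dose 2 (460 mg at t=9 h): 460·exp(−0.07702·11) = 197.166 mg/L
Dose 3 (485 mg at t=18 h): 485·exp(−0.07702·2) = 415.763 mg/L
C(20) = 66.436 + 197.166 + 415.763 = 679.366 mg/L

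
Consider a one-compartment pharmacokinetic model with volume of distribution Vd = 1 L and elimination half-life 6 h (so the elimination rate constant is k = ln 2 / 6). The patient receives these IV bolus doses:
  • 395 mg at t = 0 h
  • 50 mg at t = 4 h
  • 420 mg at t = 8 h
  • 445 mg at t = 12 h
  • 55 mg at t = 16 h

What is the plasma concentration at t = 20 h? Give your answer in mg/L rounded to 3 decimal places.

k = ln 2 / 6 = 0.11552 per h
Dose 1 (395 mg at t=0 h): 395·exp(−0.11552·20) = 39.189 mg/L
Dose 2 (50 mg at t=4 h): 50·exp(−0.11552·16) = 7.875 mg/L
Dose 3 (420 mg at t=8 h): 420·exp(−0.11552·12) = 105.000 mg/L
Dose 4 (445 mg at t=12 h): 445·exp(−0.11552·8) = 176.598 mg/L
Dose 5 (55 mg at t=16 h): 55·exp(−0.11552·4) = 34.648 mg/L
C(20) = 39.189 + 7.875 + 105.000 + 176.598 + 34.648 = 363.310 mg/L

363.310 mg/L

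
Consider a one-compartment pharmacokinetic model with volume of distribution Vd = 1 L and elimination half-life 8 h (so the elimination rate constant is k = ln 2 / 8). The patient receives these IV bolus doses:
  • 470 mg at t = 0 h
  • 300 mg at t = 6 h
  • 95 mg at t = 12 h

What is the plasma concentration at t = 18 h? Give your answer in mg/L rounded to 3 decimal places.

261.359 mg/L

k = ln 2 / 8 = 0.08664 per h
Dose 1 (470 mg at t=0 h): 470·exp(−0.08664·18) = 98.805 mg/L
Dose 2 (300 mg at t=6 h): 300·exp(−0.08664·12) = 106.066 mg/L
Dose 3 (95 mg at t=12 h): 95·exp(−0.08664·6) = 56.487 mg/L
C(18) = 98.805 + 106.066 + 56.487 = 261.359 mg/L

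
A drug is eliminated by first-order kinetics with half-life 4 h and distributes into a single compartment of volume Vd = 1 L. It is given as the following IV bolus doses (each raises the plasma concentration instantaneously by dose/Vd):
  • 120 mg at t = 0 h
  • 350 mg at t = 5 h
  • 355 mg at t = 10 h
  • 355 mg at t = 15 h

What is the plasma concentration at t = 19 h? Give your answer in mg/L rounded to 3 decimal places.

k = ln 2 / 4 = 0.17329 per h
Dose 1 (120 mg at t=0 h): 120·exp(−0.17329·19) = 4.460 mg/L
Dose 2 (350 mg at t=5 h): 350·exp(−0.17329·14) = 30.936 mg/L
Dose 3 (355 mg at t=10 h): 355·exp(−0.17329·9) = 74.630 mg/L
Dose 4 (355 mg at t=15 h): 355·exp(−0.17329·4) = 177.500 mg/L
C(19) = 4.460 + 30.936 + 74.630 + 177.500 = 287.525 mg/L

287.525 mg/L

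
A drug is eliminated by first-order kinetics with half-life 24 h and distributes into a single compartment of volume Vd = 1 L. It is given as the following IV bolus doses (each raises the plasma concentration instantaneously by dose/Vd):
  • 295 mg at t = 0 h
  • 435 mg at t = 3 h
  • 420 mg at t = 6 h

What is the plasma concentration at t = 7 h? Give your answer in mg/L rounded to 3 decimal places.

k = ln 2 / 24 = 0.02888 per h
Dose 1 (295 mg at t=0 h): 295·exp(−0.02888·7) = 241.003 mg/L
Dose 2 (435 mg at t=3 h): 435·exp(−0.02888·4) = 387.541 mg/L
Dose 3 (420 mg at t=6 h): 420·exp(−0.02888·1) = 408.043 mg/L
C(7) = 241.003 + 387.541 + 408.043 = 1036.587 mg/L

1036.587 mg/L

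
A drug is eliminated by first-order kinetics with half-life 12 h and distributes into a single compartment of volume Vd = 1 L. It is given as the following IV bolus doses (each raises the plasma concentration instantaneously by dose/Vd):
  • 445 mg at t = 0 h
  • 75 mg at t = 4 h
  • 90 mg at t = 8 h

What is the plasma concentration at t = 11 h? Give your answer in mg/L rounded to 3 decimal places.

k = ln 2 / 12 = 0.05776 per h
Dose 1 (445 mg at t=0 h): 445·exp(−0.05776·11) = 235.731 mg/L
Dose 2 (75 mg at t=4 h): 75·exp(−0.05776·7) = 50.056 mg/L
Dose 3 (90 mg at t=8 h): 90·exp(−0.05776·3) = 75.681 mg/L
C(11) = 235.731 + 50.056 + 75.681 = 361.468 mg/L

361.468 mg/L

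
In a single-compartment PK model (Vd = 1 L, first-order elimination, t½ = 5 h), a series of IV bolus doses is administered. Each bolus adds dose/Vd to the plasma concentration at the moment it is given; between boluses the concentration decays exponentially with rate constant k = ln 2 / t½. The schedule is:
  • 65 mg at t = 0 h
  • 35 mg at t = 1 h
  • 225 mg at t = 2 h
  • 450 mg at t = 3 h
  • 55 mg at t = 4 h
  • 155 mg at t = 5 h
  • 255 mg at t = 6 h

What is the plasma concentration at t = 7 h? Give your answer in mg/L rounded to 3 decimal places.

k = ln 2 / 5 = 0.13863 per h
Dose 1 (65 mg at t=0 h): 65·exp(−0.13863·7) = 24.630 mg/L
Dose 2 (35 mg at t=1 h): 35·exp(−0.13863·6) = 15.235 mg/L
Dose 3 (225 mg at t=2 h): 225·exp(−0.13863·5) = 112.500 mg/L
Dose 4 (450 mg at t=3 h): 450·exp(−0.13863·4) = 258.457 mg/L
Dose 5 (55 mg at t=4 h): 55·exp(−0.13863·3) = 36.286 mg/L
Dose 6 (155 mg at t=5 h): 155·exp(−0.13863·2) = 117.468 mg/L
Dose 7 (255 mg at t=6 h): 255·exp(−0.13863·1) = 221.990 mg/L
C(7) = 24.630 + 15.235 + 112.500 + 258.457 + 36.286 + 117.468 + 221.990 = 786.567 mg/L

786.567 mg/L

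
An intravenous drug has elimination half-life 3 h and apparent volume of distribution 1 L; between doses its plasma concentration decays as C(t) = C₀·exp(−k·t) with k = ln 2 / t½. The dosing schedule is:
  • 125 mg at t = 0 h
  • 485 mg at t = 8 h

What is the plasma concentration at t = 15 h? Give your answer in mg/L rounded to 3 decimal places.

100.142 mg/L

k = ln 2 / 3 = 0.23105 per h
Dose 1 (125 mg at t=0 h): 125·exp(−0.23105·15) = 3.906 mg/L
Dose 2 (485 mg at t=8 h): 485·exp(−0.23105·7) = 96.236 mg/L
C(15) = 3.906 + 96.236 = 100.142 mg/L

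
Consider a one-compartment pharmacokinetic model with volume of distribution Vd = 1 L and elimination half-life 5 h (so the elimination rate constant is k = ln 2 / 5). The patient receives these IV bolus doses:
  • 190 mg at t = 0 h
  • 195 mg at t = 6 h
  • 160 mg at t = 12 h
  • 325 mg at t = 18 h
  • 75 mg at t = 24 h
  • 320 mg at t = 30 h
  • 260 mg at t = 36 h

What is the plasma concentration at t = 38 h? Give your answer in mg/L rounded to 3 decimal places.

341.327 mg/L

k = ln 2 / 5 = 0.13863 per h
Dose 1 (190 mg at t=0 h): 190·exp(−0.13863·38) = 0.979 mg/L
Dose 2 (195 mg at t=6 h): 195·exp(−0.13863·32) = 2.309 mg/L
Dose 3 (160 mg at t=12 h): 160·exp(−0.13863·26) = 4.353 mg/L
Dose 4 (325 mg at t=18 h): 325·exp(−0.13863·20) = 20.312 mg/L
Dose 5 (75 mg at t=24 h): 75·exp(−0.13863·14) = 10.769 mg/L
Dose 6 (320 mg at t=30 h): 320·exp(−0.13863·8) = 105.561 mg/L
Dose 7 (260 mg at t=36 h): 260·exp(−0.13863·2) = 197.043 mg/L
C(38) = 0.979 + 2.309 + 4.353 + 20.312 + 10.769 + 105.561 + 197.043 = 341.327 mg/L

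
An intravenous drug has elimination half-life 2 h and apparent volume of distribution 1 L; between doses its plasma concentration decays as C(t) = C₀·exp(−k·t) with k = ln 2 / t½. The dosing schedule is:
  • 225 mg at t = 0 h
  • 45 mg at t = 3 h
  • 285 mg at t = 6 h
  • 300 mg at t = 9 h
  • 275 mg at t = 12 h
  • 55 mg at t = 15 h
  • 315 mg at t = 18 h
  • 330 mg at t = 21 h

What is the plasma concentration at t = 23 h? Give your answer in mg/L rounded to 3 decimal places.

k = ln 2 / 2 = 0.34657 per h
Dose 1 (225 mg at t=0 h): 225·exp(−0.34657·23) = 0.078 mg/L
Dose 2 (45 mg at t=3 h): 45·exp(−0.34657·20) = 0.044 mg/L
Dose 3 (285 mg at t=6 h): 285·exp(−0.34657·17) = 0.787 mg/L
Dose 4 (300 mg at t=9 h): 300·exp(−0.34657·14) = 2.344 mg/L
Dose 5 (275 mg at t=12 h): 275·exp(−0.34657·11) = 6.077 mg/L
Dose 6 (55 mg at t=15 h): 55·exp(−0.34657·8) = 3.438 mg/L
Dose 7 (315 mg at t=18 h): 315·exp(−0.34657·5) = 55.685 mg/L
Dose 8 (330 mg at t=21 h): 330·exp(−0.34657·2) = 165.000 mg/L
C(23) = 0.078 + 0.044 + 0.787 + 2.344 + 6.077 + 3.438 + 55.685 + 165.000 = 233.451 mg/L

233.451 mg/L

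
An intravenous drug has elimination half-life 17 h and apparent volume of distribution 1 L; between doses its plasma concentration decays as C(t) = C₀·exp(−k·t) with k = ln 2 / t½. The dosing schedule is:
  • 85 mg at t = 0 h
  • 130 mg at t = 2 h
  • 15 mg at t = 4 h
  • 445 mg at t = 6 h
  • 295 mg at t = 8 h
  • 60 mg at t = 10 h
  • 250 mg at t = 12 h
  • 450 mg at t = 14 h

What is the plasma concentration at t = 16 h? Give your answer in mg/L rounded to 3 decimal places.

k = ln 2 / 17 = 0.04077 per h
Dose 1 (85 mg at t=0 h): 85·exp(−0.04077·16) = 44.269 mg/L
Dose 2 (130 mg at t=2 h): 130·exp(−0.04077·14) = 73.458 mg/L
Dose 3 (15 mg at t=4 h): 15·exp(−0.04077·12) = 9.196 mg/L
Dose 4 (445 mg at t=6 h): 445·exp(−0.04077·10) = 295.994 mg/L
Dose 5 (295 mg at t=8 h): 295·exp(−0.04077·8) = 212.893 mg/L
Dose 6 (60 mg at t=10 h): 60·exp(−0.04077·6) = 46.979 mg/L
Dose 7 (250 mg at t=12 h): 250·exp(−0.04077·4) = 212.378 mg/L
Dose 8 (450 mg at t=14 h): 450·exp(−0.04077·2) = 414.760 mg/L
C(16) = 44.269 + 73.458 + 9.196 + 295.994 + 212.893 + 46.979 + 212.378 + 414.760 = 1309.927 mg/L

1309.927 mg/L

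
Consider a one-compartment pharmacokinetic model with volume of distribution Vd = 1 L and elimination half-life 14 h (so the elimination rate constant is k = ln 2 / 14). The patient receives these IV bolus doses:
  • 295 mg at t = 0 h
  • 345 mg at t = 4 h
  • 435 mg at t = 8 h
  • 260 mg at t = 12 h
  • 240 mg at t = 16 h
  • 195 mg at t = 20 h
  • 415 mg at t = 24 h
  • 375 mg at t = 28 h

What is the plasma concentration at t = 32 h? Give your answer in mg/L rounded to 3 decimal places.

k = ln 2 / 14 = 0.04951 per h
Dose 1 (295 mg at t=0 h): 295·exp(−0.04951·32) = 60.500 mg/L
Dose 2 (345 mg at t=4 h): 345·exp(−0.04951·28) = 86.250 mg/L
Dose 3 (435 mg at t=8 h): 435·exp(−0.04951·24) = 132.568 mg/L
Dose 4 (260 mg at t=12 h): 260·exp(−0.04951·20) = 96.590 mg/L
Dose 5 (240 mg at t=16 h): 240·exp(−0.04951·16) = 108.687 mg/L
Dose 6 (195 mg at t=20 h): 195·exp(−0.04951·12) = 107.649 mg/L
Dose 7 (415 mg at t=24 h): 415·exp(−0.04951·8) = 279.274 mg/L
Dose 8 (375 mg at t=28 h): 375·exp(−0.04951·4) = 307.626 mg/L
C(32) = 60.500 + 86.250 + 132.568 + 96.590 + 108.687 + 107.649 + 279.274 + 307.626 = 1179.143 mg/L

1179.143 mg/L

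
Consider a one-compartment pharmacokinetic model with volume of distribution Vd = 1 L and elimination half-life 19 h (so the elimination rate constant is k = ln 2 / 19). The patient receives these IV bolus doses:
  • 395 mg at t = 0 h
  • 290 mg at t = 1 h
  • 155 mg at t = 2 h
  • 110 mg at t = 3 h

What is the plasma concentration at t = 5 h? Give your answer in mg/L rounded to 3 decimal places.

820.954 mg/L

k = ln 2 / 19 = 0.03648 per h
Dose 1 (395 mg at t=0 h): 395·exp(−0.03648·5) = 329.138 mg/L
Dose 2 (290 mg at t=1 h): 290·exp(−0.03648·4) = 250.624 mg/L
Dose 3 (155 mg at t=2 h): 155·exp(−0.03648·3) = 138.931 mg/L
Dose 4 (110 mg at t=3 h): 110·exp(−0.03648·2) = 102.260 mg/L
C(5) = 329.138 + 250.624 + 138.931 + 102.260 = 820.954 mg/L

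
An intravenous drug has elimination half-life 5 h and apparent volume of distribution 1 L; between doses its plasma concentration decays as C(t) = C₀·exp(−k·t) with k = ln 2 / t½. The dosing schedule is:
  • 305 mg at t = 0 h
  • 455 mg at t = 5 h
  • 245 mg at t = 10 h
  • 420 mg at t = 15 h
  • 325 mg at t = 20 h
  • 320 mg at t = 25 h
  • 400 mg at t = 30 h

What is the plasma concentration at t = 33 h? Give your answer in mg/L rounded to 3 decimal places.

k = ln 2 / 5 = 0.13863 per h
Dose 1 (305 mg at t=0 h): 305·exp(−0.13863·33) = 3.144 mg/L
Dose 2 (455 mg at t=5 h): 455·exp(−0.13863·28) = 9.381 mg/L
Dose 3 (245 mg at t=10 h): 245·exp(−0.13863·23) = 10.102 mg/L
Dose 4 (420 mg at t=15 h): 420·exp(−0.13863·18) = 34.637 mg/L
Dose 5 (325 mg at t=20 h): 325·exp(−0.13863·13) = 53.605 mg/L
Dose 6 (320 mg at t=25 h): 320·exp(−0.13863·8) = 105.561 mg/L
Dose 7 (400 mg at t=30 h): 400·exp(−0.13863·3) = 263.902 mg/L
C(33) = 3.144 + 9.381 + 10.102 + 34.637 + 53.605 + 105.561 + 263.902 = 480.332 mg/L

480.332 mg/L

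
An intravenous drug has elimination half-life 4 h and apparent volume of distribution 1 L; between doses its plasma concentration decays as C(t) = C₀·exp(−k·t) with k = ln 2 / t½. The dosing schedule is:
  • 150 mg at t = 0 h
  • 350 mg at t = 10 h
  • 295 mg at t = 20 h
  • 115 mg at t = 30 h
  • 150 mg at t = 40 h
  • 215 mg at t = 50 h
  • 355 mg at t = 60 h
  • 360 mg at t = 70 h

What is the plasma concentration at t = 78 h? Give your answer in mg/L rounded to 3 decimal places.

k = ln 2 / 4 = 0.17329 per h
Dose 1 (150 mg at t=0 h): 150·exp(−0.17329·78) = 0.000 mg/L
Dose 2 (350 mg at t=10 h): 350·exp(−0.17329·68) = 0.003 mg/L
Dose 3 (295 mg at t=20 h): 295·exp(−0.17329·58) = 0.013 mg/L
Dose 4 (115 mg at t=30 h): 115·exp(−0.17329·48) = 0.028 mg/L
Dose 5 (150 mg at t=40 h): 150·exp(−0.17329·38) = 0.207 mg/L
Dose 6 (215 mg at t=50 h): 215·exp(−0.17329·28) = 1.680 mg/L
Dose 7 (355 mg at t=60 h): 355·exp(−0.17329·18) = 15.689 mg/L
Dose 8 (360 mg at t=70 h): 360·exp(−0.17329·8) = 90.000 mg/L
C(78) = 0.000 + 0.003 + 0.013 + 0.028 + 0.207 + 1.680 + 15.689 + 90.000 = 107.619 mg/L

107.619 mg/L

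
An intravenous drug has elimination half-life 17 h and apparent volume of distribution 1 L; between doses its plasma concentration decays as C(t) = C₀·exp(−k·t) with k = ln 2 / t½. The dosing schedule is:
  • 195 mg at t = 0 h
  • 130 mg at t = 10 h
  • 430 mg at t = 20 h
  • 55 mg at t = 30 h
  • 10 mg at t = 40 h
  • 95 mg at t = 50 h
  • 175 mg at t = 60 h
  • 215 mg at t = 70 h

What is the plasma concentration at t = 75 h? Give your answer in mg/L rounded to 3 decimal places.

379.747 mg/L

k = ln 2 / 17 = 0.04077 per h
Dose 1 (195 mg at t=0 h): 195·exp(−0.04077·75) = 9.161 mg/L
Dose 2 (130 mg at t=10 h): 130·exp(−0.04077·65) = 9.182 mg/L
Dose 3 (430 mg at t=20 h): 430·exp(−0.04077·55) = 45.661 mg/L
Dose 4 (55 mg at t=30 h): 55·exp(−0.04077·45) = 8.780 mg/L
Dose 5 (10 mg at t=40 h): 10·exp(−0.04077·35) = 2.400 mg/L
Dose 6 (95 mg at t=50 h): 95·exp(−0.04077·25) = 34.279 mg/L
Dose 7 (175 mg at t=60 h): 175·exp(−0.04077·15) = 94.934 mg/L
Dose 8 (215 mg at t=70 h): 215·exp(−0.04077·5) = 175.348 mg/L
C(75) = 9.161 + 9.182 + 45.661 + 8.780 + 2.400 + 34.279 + 94.934 + 175.348 = 379.747 mg/L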